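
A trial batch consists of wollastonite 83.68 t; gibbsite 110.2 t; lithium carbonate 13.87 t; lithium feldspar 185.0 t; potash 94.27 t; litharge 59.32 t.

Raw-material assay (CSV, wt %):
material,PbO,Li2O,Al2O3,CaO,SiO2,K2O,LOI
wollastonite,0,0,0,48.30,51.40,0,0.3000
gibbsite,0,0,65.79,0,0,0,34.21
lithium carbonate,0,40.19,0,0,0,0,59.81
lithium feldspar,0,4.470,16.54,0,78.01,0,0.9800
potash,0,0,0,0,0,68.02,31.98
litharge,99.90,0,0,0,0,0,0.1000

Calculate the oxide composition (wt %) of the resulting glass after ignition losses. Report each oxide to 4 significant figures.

Glass mass = 468.1 t (batch 546.3 − LOI 78.27).
Composition: PbO 12.66%, Li2O 2.958%, Al2O3 22.03%, CaO 8.635%, SiO2 40.02%, K2O 13.70%

Every computation maintains full float precision at every stage. Intermediates appear, with 4-significant-digit rounding, when written out; exactly one rounding goes into every reported value — the derived quantities (the yield, totals, six oxide percentages, net glass mass, LOI) are carried from the weighed amounts at 468.1 t of glass in full float precision, as quoted within either problem or answer.
Mass of each oxide from the mix:
  PbO: 59.32·0.9990 = 59.26 t
  Li2O: 13.87·0.4019 + 185.0·0.04470 = 13.84 t
  Al2O3: 110.2·0.6579 + 185.0·0.1654 = 103.1 t
  CaO: 83.68·0.4830 = 40.42 t
  SiO2: 83.68·0.5140 + 185.0·0.7801 = 187.3 t
  K2O: 94.27·0.6802 = 64.12 t
LOI: 83.68·0.003000 + 110.2·0.3421 + 13.87·0.5981 + 185.0·0.009800 + 94.27·0.3198 + 59.32·0.001000 = 78.27 t
Glass = total batch minus LOI = 546.3 − 78.27 = 468.1 t (= Σ oxide masses)
percent by weight: oxide/glass ×100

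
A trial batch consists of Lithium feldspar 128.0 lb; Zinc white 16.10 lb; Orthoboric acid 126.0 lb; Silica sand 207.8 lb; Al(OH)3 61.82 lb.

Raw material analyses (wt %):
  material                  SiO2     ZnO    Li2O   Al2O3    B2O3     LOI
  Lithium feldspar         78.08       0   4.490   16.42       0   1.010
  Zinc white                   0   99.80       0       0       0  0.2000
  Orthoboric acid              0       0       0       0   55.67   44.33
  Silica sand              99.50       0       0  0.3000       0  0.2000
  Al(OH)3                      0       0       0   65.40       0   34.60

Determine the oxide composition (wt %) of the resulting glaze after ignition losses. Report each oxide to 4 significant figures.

Glass mass = 460.7 lb (batch 539.7 − LOI 78.99).
Composition: SiO2 66.57%, ZnO 3.487%, Li2O 1.247%, Al2O3 13.47%, B2O3 15.22%

Intermediates are shown (rounded to four significant digits) across the worked steps. All internal work maintains full float precision at every stage. Each reported figure is rounded just once. All derived quantities, including totals, glass mass, yield, ignition loss, five oxide percentages, are rebuilt using the weight values per 460.7 lb of glass at full float precision, exactly as shown in question or answer.
Delivered oxide masses:
  SiO2: 128.0·0.7808 + 207.8·0.9950 = 306.7 lb
  ZnO: 16.10·0.9980 = 16.07 lb
  Li2O: 128.0·0.04490 = 5.747 lb
  Al2O3: 128.0·0.1642 + 207.8·0.003000 + 61.82·0.6540 = 62.07 lb
  B2O3: 126.0·0.5567 = 70.14 lb
LOI: 128.0·0.01010 + 16.10·0.002000 + 126.0·0.4433 + 207.8·0.002000 + 61.82·0.3460 = 78.99 lb
Net of LOI, the glass mass = 539.7 − 78.99 = 460.7 lb (the oxide masses sum to this)
percent by weight: oxide/glass ×100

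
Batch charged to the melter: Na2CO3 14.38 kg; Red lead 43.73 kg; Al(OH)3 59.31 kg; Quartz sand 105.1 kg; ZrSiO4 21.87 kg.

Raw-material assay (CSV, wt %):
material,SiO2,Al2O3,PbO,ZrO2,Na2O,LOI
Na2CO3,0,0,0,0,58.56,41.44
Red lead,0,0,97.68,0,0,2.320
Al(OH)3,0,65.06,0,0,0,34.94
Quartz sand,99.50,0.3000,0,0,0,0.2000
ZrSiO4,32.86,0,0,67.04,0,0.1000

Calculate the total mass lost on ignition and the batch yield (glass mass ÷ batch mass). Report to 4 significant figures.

LOI loss = 27.93 kg; glass = 216.5 kg; yield = 88.57%

In-progress results are displayed (rounded to 4 significant digits) between the steps — the whole derivation holds full float precision in every operation — each reported number is rounded just once; derived quantities are rebuilt from the batch weights on 216.5 kg of glass at exact precision (the yield, ignition loss, net glass mass, totals, five oxide percentages) as given in the question or the answer.
Loss on ignition, line by line:
  Na2CO3: 14.38 × 0.4144 = 5.959 kg
  Red lead: 43.73 × 0.02320 = 1.015 kg
  Al(OH)3: 59.31 × 0.3494 = 20.72 kg
  Quartz sand: 105.1 × 0.002000 = 0.2102 kg
  ZrSiO4: 21.87 × 0.001000 = 0.02187 kg
Total LOI = 27.93 kg
Glass = batch − LOI = 244.4 − 27.93 = 216.5 kg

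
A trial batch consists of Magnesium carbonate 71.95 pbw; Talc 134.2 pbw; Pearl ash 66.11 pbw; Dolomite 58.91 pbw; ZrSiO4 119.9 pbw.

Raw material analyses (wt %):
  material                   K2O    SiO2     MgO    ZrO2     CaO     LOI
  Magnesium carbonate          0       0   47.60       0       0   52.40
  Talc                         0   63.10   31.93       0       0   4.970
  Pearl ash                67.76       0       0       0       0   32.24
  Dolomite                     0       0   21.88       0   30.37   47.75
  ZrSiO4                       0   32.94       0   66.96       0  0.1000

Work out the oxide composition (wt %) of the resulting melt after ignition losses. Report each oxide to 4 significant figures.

All arithmetic runs at full precision through every step. The intermediate values are displayed rounded to 4 significant digits at each printed step; exactly one rounding is applied to every reported number. Derived quantities (net glass mass, five oxide percentages, ignition loss, yield, totals) are re-derived at full precision from the weighed amounts on 357.1 pbw of glass as given in the problem or answer text.
Per-oxide mass from batch:
  K2O: 66.11·0.6776 = 44.80 pbw
  SiO2: 134.2·0.6310 + 119.9·0.3294 = 124.2 pbw
  MgO: 71.95·0.4760 + 134.2·0.3193 + 58.91·0.2188 = 89.99 pbw
  ZrO2: 119.9·0.6696 = 80.29 pbw
  CaO: 58.91·0.3037 = 17.89 pbw
LOI: 71.95·0.5240 + 134.2·0.04970 + 66.11·0.3224 + 58.91·0.4775 + 119.9·0.001000 = 93.93 pbw
batch − LOI leaves glass = 451.1 − 93.93 = 357.1 pbw (consistent with Σ oxide mass)
wt % = oxide mass / glass mass × 100

Glass mass = 357.1 pbw (batch 451.1 − LOI 93.93).
Composition: K2O 12.54%, SiO2 34.77%, MgO 25.20%, ZrO2 22.48%, CaO 5.010%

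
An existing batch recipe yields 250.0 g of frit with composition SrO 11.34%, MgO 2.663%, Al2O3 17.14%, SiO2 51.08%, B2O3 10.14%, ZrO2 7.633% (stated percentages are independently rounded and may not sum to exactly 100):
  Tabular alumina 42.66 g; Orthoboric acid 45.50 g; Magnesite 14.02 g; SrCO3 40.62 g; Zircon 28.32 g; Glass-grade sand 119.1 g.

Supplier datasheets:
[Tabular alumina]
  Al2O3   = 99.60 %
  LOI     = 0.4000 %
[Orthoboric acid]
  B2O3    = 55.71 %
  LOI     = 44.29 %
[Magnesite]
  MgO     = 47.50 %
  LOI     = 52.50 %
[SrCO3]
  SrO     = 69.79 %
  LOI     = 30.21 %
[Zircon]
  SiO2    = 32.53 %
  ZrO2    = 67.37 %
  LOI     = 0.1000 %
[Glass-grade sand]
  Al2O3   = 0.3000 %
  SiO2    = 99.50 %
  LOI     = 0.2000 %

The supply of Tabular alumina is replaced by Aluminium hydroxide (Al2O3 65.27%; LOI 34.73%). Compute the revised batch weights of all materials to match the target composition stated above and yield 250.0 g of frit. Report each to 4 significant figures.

Each numeric step runs at full precision from start to finish; values along the way appear rounded off to 4 significant figures alongside each step; every reported value is rounded a single time — derived quantities, including six oxide percentages, totals, net glass mass, LOI, the yield, are recomputed using the weight values on 250.0 g of glass at full float precision, exactly as printed in the problem or the answer.
Target oxide masses per 250.0 g frit:
  SrO: 11.34% × 250.0 = 28.35 g
  MgO: 2.663% × 250.0 = 6.658 g
  Al2O3: 17.14% × 250.0 = 42.85 g
  SiO2: 51.08% × 250.0 = 127.7 g
  B2O3: 10.14% × 250.0 = 25.35 g
  ZrO2: 7.633% × 250.0 = 19.08 g
A balance pass over the oxides, from the weights as reported, on the stated basis (delivered sums recover each target net of answer rounding effects):
  SrO: 40.62·0.6979 = 28.35 g (target 28.35 g)
  MgO: 14.02·0.4750 = 6.659 g (target 6.658 g)
  Al2O3: 65.10·0.6527 + 119.1·0.003000 = 42.85 g (target 42.85 g)
  SiO2: 28.32·0.3253 + 119.1·0.9950 = 127.7 g (target 127.7 g)
  B2O3: 45.50·0.5571 = 25.35 g (target 25.35 g)
  ZrO2: 28.32·0.6737 = 19.08 g (target 19.08 g)
Glass-mass bookkeeping: total charge less LOI = 250.0 g (summing oxide targets gives 250.0 g; basis as stated: 250.0 g — gaps are rounding artifacts).
Adding the batch up: Σ batch = 312.7 g; ignition loss, Σ(batch × LOI) = 62.66 g; yield = glass ÷ total batch = 79.96%.

Revised batch per 250.0 g frit:
  Aluminium hydroxide: 65.10 g
  Orthoboric acid: 45.50 g
  Magnesite: 14.02 g
  SrCO3: 40.62 g
  Zircon: 28.32 g
  Glass-grade sand: 119.1 g
Total batch = 312.7 g; LOI loss = 62.66 g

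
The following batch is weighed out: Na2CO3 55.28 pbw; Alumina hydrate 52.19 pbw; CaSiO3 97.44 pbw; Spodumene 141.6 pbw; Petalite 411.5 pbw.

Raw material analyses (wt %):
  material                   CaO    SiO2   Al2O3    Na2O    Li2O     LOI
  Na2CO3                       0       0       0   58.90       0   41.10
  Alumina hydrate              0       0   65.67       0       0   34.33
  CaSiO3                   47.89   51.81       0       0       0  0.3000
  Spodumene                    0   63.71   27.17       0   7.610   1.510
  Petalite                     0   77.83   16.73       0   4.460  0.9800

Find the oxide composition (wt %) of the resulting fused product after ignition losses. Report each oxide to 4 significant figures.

Mid-chain values are printed rounded off to 4 significant figures in the working; all arithmetic keeps full float precision in all steps. Each reported figure is rounded a single time — all derived quantities are carried in full precision (five oxide percentages, totals, the yield, glass mass, ignition loss) from the weighed amounts on 710.9 pbw of glass, as written in the problem or answer text.
Mass of each oxide from the mix:
  CaO: 97.44·0.4789 = 46.66 pbw
  SiO2: 97.44·0.5181 + 141.6·0.6371 + 411.5·0.7783 = 461.0 pbw
  Al2O3: 52.19·0.6567 + 141.6·0.2717 + 411.5·0.1673 = 141.6 pbw
  Na2O: 55.28·0.5890 = 32.56 pbw
  Li2O: 141.6·0.07610 + 411.5·0.04460 = 29.13 pbw
LOI: 55.28·0.4110 + 52.19·0.3433 + 97.44·0.003000 + 141.6·0.01510 + 411.5·0.009800 = 47.10 pbw
Resulting glass, batch − LOI: 758.0 − 47.10 = 710.9 pbw (= the summed oxide contributions)
wt % = 100 × oxide mass / glass mass

Glass mass = 710.9 pbw (batch 758.0 − LOI 47.10).
Composition: CaO 6.564%, SiO2 64.84%, Al2O3 19.92%, Na2O 4.580%, Li2O 4.097%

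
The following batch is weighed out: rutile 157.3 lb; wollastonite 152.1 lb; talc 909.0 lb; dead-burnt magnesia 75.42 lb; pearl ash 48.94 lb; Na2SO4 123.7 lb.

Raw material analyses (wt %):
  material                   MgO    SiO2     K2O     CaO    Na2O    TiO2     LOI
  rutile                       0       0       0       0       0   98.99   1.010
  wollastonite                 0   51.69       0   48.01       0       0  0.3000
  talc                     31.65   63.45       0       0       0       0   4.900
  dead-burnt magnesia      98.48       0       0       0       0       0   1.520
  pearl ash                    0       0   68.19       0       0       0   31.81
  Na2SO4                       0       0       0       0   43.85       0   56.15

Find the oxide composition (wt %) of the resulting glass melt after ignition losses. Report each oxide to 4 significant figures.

Glass mass = 1334 lb (batch 1466 − LOI 132.8).
Composition: MgO 27.14%, SiO2 49.14%, K2O 2.502%, CaO 5.475%, Na2O 4.067%, TiO2 11.68%

Values along the way appear, rounded to 4 significant digits, alongside each step. Every computation carries full precision in all steps. Each reported figure is rounded a single time; all derived quantities, including net glass mass, yield, ignition loss, totals, the six compositions, are computed from the batch weights for 1334 lb of glass at full precision, as written in the problem or the answer.
Oxide-by-oxide delivered mass:
  MgO: 909.0·0.3165 + 75.42·0.9848 = 362.0 lb
  SiO2: 152.1·0.5169 + 909.0·0.6345 = 655.4 lb
  K2O: 48.94·0.6819 = 33.37 lb
  CaO: 152.1·0.4801 = 73.02 lb
  Na2O: 123.7·0.4385 = 54.24 lb
  TiO2: 157.3·0.9899 = 155.7 lb
LOI: 157.3·0.01010 + 152.1·0.003000 + 909.0·0.04900 + 75.42·0.01520 + 48.94·0.3181 + 123.7·0.5615 = 132.8 lb
Resulting glass, batch − LOI: 1466 − 132.8 = 1334 lb (the oxide masses sum to this)
each wt % is 100 × oxide ÷ glass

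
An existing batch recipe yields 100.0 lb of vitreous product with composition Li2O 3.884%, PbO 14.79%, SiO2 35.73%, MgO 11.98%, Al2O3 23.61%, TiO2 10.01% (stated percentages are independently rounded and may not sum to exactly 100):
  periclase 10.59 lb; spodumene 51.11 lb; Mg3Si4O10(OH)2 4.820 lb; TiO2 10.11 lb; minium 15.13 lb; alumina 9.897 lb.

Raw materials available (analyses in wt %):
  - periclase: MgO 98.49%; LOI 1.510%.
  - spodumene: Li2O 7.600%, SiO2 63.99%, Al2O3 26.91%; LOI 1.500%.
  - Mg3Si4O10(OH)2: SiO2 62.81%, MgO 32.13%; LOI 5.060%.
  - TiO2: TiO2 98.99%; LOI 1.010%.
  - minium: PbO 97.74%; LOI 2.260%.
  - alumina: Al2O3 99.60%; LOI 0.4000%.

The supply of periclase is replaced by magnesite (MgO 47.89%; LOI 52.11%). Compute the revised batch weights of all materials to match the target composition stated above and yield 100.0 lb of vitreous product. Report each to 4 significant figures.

Values along the way are printed, with 4-significant-digit rounding, in the working — the whole derivation runs at full precision in all steps — exactly one rounding goes into each reported value. Derived quantities (totals, LOI, yield, glass mass, the six compositions) are re-derived starting from the weights at 100.0 lb of glass in exact precision, as given in the problem or answer text.
The oxide mass targets at 100.0 lb vitreous product:
  Li2O: 3.884% × 100.0 = 3.884 lb
  PbO: 14.79% × 100.0 = 14.79 lb
  SiO2: 35.73% × 100.0 = 35.73 lb
  MgO: 11.98% × 100.0 = 11.98 lb
  Al2O3: 23.61% × 100.0 = 23.61 lb
  TiO2: 10.01% × 100.0 = 10.01 lb
Mass-balance tally per oxide from the weights as reported, at the basis given (oxide sums agree with the targets net of answer rounding effects):
  Li2O: 51.11·0.07600 = 3.884 lb (target 3.884 lb)
  PbO: 15.13·0.9774 = 14.79 lb (target 14.79 lb)
  SiO2: 51.11·0.6399 + 4.820·0.6281 = 35.73 lb (target 35.73 lb)
  MgO: 21.78·0.4789 + 4.820·0.3213 = 11.98 lb (target 11.98 lb)
  Al2O3: 51.11·0.2691 + 9.897·0.9960 = 23.61 lb (target 23.61 lb)
  TiO2: 10.11·0.9899 = 10.01 lb (target 10.01 lb)
Glass-mass sanity pass: the batch minus its LOI: 100.0 lb (per-oxide target masses sum to 100.0 lb; versus the stated basis of 100.0 lb — any gap is answer rounding).
Adding the batch up: Σ batch = 112.8 lb; ignition loss, Σ(batch × LOI) = 12.84 lb; yield: glass divided by total = 88.62%.

Revised batch per 100.0 lb vitreous product:
  magnesite: 21.78 lb
  spodumene: 51.11 lb
  Mg3Si4O10(OH)2: 4.820 lb
  TiO2: 10.11 lb
  minium: 15.13 lb
  alumina: 9.897 lb
Total batch = 112.8 lb; LOI loss = 12.84 lb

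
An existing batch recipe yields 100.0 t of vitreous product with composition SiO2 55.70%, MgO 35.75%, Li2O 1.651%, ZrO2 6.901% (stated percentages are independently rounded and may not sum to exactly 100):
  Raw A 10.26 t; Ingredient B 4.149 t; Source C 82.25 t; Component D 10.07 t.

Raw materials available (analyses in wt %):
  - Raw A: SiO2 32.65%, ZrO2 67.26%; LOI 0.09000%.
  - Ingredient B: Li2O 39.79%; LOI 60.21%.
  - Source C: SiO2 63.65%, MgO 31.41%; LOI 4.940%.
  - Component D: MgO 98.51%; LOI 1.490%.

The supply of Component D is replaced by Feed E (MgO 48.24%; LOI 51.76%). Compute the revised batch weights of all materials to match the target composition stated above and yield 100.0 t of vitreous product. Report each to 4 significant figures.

Revised batch per 100.0 t vitreous product:
  Raw A: 10.26 t
  Ingredient B: 4.149 t
  Source C: 82.25 t
  Feed E: 20.56 t
Total batch = 117.2 t; LOI loss = 17.21 t

Full precision is maintained at all times; rounding to four significant figures applies to every in-between result as shown — every reported result takes a single rounding; all derived quantities, including the four compositions, ignition loss, the yield, glass mass, the totals, are computed using the weight values per 100.0 t of glass in exact precision as they appear in the problem or answer text.
Oxide-by-oxide targets in 100.0 t vitreous product:
  SiO2: 55.70% × 100.0 = 55.70 t
  MgO: 35.75% × 100.0 = 35.75 t
  Li2O: 1.651% × 100.0 = 1.651 t
  ZrO2: 6.901% × 100.0 = 6.901 t
Per-oxide balance check applying the batch weights above, relative to the basis at hand (sum by sum, the targets are met modulo rounding of the values):
  SiO2: 10.26·0.3265 + 82.25·0.6365 = 55.70 t (target 55.70 t)
  MgO: 82.25·0.3141 + 20.56·0.4824 = 35.75 t (target 35.75 t)
  Li2O: 4.149·0.3979 = 1.651 t (target 1.651 t)
  ZrO2: 10.26·0.6726 = 6.901 t (target 6.901 t)
Glass-mass sanity pass: batch total minus LOI = 100.0 t (summing oxide targets gives 100.0 t; basis as stated: 100.0 t — differing by rounding only).
Batch grand total — Σ batch = 117.2 t; loss to ignition Σ batch·LOI = 17.21 t; yield, glass over the total, = 85.32%.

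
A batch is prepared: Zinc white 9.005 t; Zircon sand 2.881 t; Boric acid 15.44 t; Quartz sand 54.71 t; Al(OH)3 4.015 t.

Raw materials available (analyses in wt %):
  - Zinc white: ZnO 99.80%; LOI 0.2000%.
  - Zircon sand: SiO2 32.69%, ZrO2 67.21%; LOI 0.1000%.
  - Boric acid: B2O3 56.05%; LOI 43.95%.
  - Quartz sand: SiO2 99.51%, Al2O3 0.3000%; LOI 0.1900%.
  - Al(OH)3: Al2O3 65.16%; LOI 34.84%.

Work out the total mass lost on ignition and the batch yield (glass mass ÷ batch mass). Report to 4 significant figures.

LOI loss = 8.310 t; glass = 77.74 t; yield = 90.34%

The intermediate values appear, rounded to four significant digits, on the page. All arithmetic carries full precision all the way through. Each reported result is rounded only once; the derived quantities (five oxide percentages, the yield, net glass mass, ignition loss, totals) are carried starting from the weights at 77.74 t of glass in full precision exactly as shown in problem or answer.
Each material's LOI contribution:
  Zinc white: 9.005 × 0.002000 = 0.01801 t
  Zircon sand: 2.881 × 0.001000 = 0.002881 t
  Boric acid: 15.44 × 0.4395 = 6.786 t
  Quartz sand: 54.71 × 0.001900 = 0.1039 t
  Al(OH)3: 4.015 × 0.3484 = 1.399 t
Total LOI = 8.310 t
Glass = batch − LOI = 86.05 − 8.310 = 77.74 t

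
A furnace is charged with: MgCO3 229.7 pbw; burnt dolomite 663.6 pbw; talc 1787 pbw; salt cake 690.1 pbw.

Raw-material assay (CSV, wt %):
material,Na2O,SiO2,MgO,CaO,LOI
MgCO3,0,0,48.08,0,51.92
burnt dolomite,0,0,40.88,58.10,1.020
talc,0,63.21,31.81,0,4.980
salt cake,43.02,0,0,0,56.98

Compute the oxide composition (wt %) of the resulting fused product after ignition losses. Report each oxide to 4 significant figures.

Glass mass = 2762 pbw (batch 3370 − LOI 608.2).
Composition: Na2O 10.75%, SiO2 40.89%, MgO 34.40%, CaO 13.96%

All internal work holds exact precision throughout — working values appear rounded off to 4 significant digits on the page; exactly one rounding is applied to every reported value — derived quantities are recomputed at full float precision (the yield, the four compositions, totals, glass mass, LOI) from the batch weights at 2762 pbw of glass, exactly as printed in question or answer.
Oxide masses out of the charge:
  Na2O: 690.1·0.4302 = 296.9 pbw
  SiO2: 1787·0.6321 = 1130 pbw
  MgO: 229.7·0.4808 + 663.6·0.4088 + 1787·0.3181 = 950.2 pbw
  CaO: 663.6·0.5810 = 385.6 pbw
LOI: 229.7·0.5192 + 663.6·0.01020 + 1787·0.04980 + 690.1·0.5698 = 608.2 pbw
Resulting glass, batch − LOI: 3370 − 608.2 = 2762 pbw (matching Σ of the oxides)
wt %: oxide over glass, times 100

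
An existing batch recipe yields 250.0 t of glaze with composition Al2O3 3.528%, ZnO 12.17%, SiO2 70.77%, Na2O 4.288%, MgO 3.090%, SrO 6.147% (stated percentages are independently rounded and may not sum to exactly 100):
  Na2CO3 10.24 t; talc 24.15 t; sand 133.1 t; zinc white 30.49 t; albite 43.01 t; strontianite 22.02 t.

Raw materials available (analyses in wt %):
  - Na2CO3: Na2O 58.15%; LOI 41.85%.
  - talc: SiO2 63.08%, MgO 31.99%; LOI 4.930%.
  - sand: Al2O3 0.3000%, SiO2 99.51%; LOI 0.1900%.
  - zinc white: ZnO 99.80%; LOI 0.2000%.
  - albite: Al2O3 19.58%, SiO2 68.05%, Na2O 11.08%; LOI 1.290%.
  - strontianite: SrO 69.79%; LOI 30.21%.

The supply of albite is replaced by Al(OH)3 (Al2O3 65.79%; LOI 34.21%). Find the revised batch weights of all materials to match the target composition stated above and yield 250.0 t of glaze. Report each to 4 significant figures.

Revised batch per 250.0 t glaze:
  Na2CO3: 18.44 t
  talc: 24.15 t
  sand: 162.5 t
  zinc white: 30.49 t
  Al(OH)3: 12.67 t
  strontianite: 22.02 t
Total batch = 270.3 t; LOI loss = 20.26 t

All arithmetic runs at full float precision through the solve. Values along the way are displayed (rounded to 4 significant figures) in the printout — exactly one rounding lands on each reported figure; all derived quantities, which include the six compositions, the yield, the totals, LOI, glass mass, are re-derived at full precision, as quoted within the problem or answer text, from the weighed amounts on 250.0 t of glass.
Oxide-by-oxide targets in 250.0 t glaze:
  Al2O3: 3.528% × 250.0 = 8.820 t
  ZnO: 12.17% × 250.0 = 30.42 t
  SiO2: 70.77% × 250.0 = 176.9 t
  Na2O: 4.288% × 250.0 = 10.72 t
  MgO: 3.090% × 250.0 = 7.725 t
  SrO: 6.147% × 250.0 = 15.37 t
Oxide-by-oxide audit working from each reported weight, per the basis as stated (delivered sums recover each target up to rounding of the answer):
  Al2O3: 162.5·0.003000 + 12.67·0.6579 = 8.823 t (target 8.820 t)
  ZnO: 30.49·0.9980 = 30.43 t (target 30.42 t)
  SiO2: 24.15·0.6308 + 162.5·0.9951 = 176.9 t (target 176.9 t)
  Na2O: 18.44·0.5815 = 10.72 t (target 10.72 t)
  MgO: 24.15·0.3199 = 7.726 t (target 7.725 t)
  SrO: 22.02·0.6979 = 15.37 t (target 15.37 t)
Consistency of the glass mass: the batch minus its LOI: 250.0 t (targets for the oxides total 250.0 t; stated basis 250.0 t — gaps are rounding artifacts).
Batch grand total — Σ batch = 270.3 t; ignition loss, Σ(batch × LOI) = 20.26 t; glass ÷ batch gives a yield of 92.50%.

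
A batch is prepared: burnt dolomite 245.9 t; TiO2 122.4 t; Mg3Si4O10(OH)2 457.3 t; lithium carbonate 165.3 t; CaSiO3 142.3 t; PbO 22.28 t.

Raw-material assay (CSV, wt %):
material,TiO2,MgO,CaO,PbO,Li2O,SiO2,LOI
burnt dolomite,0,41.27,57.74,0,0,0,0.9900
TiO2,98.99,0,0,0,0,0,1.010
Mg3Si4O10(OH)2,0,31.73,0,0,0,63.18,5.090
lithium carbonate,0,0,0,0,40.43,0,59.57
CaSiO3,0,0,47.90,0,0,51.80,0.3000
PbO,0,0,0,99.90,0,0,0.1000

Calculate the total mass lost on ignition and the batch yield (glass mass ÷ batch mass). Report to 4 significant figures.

Exact precision is held from first step to last. Rounding to four significant figures extends to every intermediate as printed; exactly one rounding goes into each reported result; derived quantities, which include the totals, glass mass, yield, LOI, six oxide percentages, are rebuilt at full float precision, precisely as stated by question or answer, using the weight values at 1030 t of glass.
LOI of each material in turn:
  burnt dolomite: 245.9 × 0.009900 = 2.434 t
  TiO2: 122.4 × 0.01010 = 1.236 t
  Mg3Si4O10(OH)2: 457.3 × 0.05090 = 23.28 t
  lithium carbonate: 165.3 × 0.5957 = 98.47 t
  CaSiO3: 142.3 × 0.003000 = 0.4269 t
  PbO: 22.28 × 0.001000 = 0.02228 t
Total LOI = 125.9 t
Glass = batch − LOI = 1155 − 125.9 = 1030 t

LOI loss = 125.9 t; glass = 1030 t; yield = 89.11%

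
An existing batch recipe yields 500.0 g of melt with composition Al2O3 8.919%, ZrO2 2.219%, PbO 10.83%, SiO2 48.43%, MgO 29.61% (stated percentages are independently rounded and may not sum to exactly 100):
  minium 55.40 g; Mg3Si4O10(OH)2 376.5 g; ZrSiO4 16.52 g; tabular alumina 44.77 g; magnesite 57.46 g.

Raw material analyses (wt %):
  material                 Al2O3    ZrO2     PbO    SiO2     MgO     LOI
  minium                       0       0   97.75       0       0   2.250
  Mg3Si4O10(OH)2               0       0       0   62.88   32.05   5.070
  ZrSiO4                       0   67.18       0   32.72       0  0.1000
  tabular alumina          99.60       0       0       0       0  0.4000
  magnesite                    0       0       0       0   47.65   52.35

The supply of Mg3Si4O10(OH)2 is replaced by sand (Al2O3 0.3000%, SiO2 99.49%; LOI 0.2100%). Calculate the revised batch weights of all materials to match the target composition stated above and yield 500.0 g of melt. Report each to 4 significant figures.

The working math holds full precision in all steps. Working values are shown (rounded to four significant figures) in the working; each reported value takes just one rounding. All derived quantities, which include five oxide percentages, LOI, glass mass, the totals, the yield, are carried in exact precision, as given in the question or the answer, from the weighed amounts on 500.0 g of glass.
Per-oxide target masses for 500.0 g melt:
  Al2O3: 8.919% × 500.0 = 44.60 g
  ZrO2: 2.219% × 500.0 = 11.10 g
  PbO: 10.83% × 500.0 = 54.15 g
  SiO2: 48.43% × 500.0 = 242.2 g
  MgO: 29.61% × 500.0 = 148.0 g
A balance pass over the oxides, applying the batch weights above, at the basis given (oxide sums agree with the targets modulo rounding of the values):
  Al2O3: 238.0·0.003000 + 44.06·0.9960 = 44.60 g (target 44.60 g)
  ZrO2: 16.52·0.6718 = 11.10 g (target 11.10 g)
  PbO: 55.40·0.9775 = 54.15 g (target 54.15 g)
  SiO2: 238.0·0.9949 + 16.52·0.3272 = 242.2 g (target 242.2 g)
  MgO: 310.7·0.4765 = 148.0 g (target 148.0 g)
Glass-mass sanity pass: total batch − LOI = 500.1 g (oxide target masses add up to 500.0 g; stated basis 500.0 g — a pure rounding effect).
Whole-batch sum: Σ batch = 664.7 g; ignition loss, Σ(batch × LOI) = 164.6 g; glass ÷ batch gives a yield of 75.24%.

Revised batch per 500.0 g melt:
  minium: 55.40 g
  sand: 238.0 g
  ZrSiO4: 16.52 g
  tabular alumina: 44.06 g
  magnesite: 310.7 g
Total batch = 664.7 g; LOI loss = 164.6 g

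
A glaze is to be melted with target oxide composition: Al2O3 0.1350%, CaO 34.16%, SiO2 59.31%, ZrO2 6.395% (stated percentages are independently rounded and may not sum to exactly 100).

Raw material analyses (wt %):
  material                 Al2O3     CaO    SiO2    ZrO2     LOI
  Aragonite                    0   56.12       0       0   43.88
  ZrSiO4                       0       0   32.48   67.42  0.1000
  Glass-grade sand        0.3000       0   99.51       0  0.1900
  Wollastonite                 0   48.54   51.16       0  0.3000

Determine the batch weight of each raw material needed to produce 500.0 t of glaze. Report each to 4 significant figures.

All arithmetic holds exact precision in all steps — values along the way are shown, rounded to four significant digits, between the steps — every reported figure is rounded just once. The derived quantities, including the four compositions, LOI, net glass mass, yield, the totals, are recomputed using the weight values at 500.0 t of glass in full precision as quoted within the problem or answer text.
Oxide mass targets, per 500.0 t glaze:
  Al2O3: 0.1350% × 500.0 = 0.6750 t
  CaO: 34.16% × 500.0 = 170.8 t
  SiO2: 59.31% × 500.0 = 296.6 t
  ZrO2: 6.395% × 500.0 = 31.98 t
Sums-versus-targets review using the reported weights, against the basis in use (delivered sums recover each target net of answer rounding effects):
  Al2O3: 225.0·0.003000 = 0.6750 t (target 0.6750 t)
  CaO: 207.6·0.5612 + 111.9·0.4854 = 170.8 t (target 170.8 t)
  SiO2: 47.43·0.3248 + 225.0·0.9951 + 111.9·0.5116 = 296.6 t (target 296.6 t)
  ZrO2: 47.43·0.6742 = 31.98 t (target 31.98 t)
Consistency of the glass mass: total batch − LOI = 500.0 t (oxide target masses add up to 500.0 t; with the basis standing at 500.0 t — rounding explains the deltas).
Whole-batch sum: Σ batch = 591.9 t; LOI removed, Σ of batch·LOI: 91.91 t; as yield: glass ÷ batch → 84.47%.

Batch per 500.0 t glaze:
  Aragonite: 207.6 t
  ZrSiO4: 47.43 t
  Glass-grade sand: 225.0 t
  Wollastonite: 111.9 t
Total batch = 591.9 t; LOI loss = 91.91 t; yield = 84.47%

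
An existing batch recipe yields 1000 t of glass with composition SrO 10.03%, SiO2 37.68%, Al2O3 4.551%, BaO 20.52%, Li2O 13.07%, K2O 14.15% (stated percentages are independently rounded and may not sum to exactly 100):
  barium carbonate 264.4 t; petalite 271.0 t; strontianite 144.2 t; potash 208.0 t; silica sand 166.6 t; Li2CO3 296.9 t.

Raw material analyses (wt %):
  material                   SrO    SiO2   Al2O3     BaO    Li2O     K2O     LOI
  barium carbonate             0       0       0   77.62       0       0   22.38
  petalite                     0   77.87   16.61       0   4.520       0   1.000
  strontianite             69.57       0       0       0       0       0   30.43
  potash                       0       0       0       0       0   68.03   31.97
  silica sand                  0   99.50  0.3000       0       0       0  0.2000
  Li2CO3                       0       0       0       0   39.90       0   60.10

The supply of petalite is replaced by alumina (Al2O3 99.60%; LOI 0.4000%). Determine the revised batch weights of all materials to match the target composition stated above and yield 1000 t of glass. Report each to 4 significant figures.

Revised batch per 1000 t glass:
  barium carbonate: 264.4 t
  alumina: 44.55 t
  strontianite: 144.2 t
  potash: 208.0 t
  silica sand: 378.7 t
  Li2CO3: 327.6 t
Total batch = 1367 t; LOI loss = 367.4 t

Mid-chain values appear, rounded to 4 significant digits, in the printout. All internal work carries full precision at all times; every reported result undergoes a single rounding. The derived quantities (the yield, six oxide percentages, glass mass, totals, LOI) are computed in exact precision from the weighed amounts on 1000 t of glass as they appear in question or answer.
Per-oxide target masses for 1000 t glass:
  SrO: 10.03% × 1000 = 100.3 t
  SiO2: 37.68% × 1000 = 376.8 t
  Al2O3: 4.551% × 1000 = 45.51 t
  BaO: 20.52% × 1000 = 205.2 t
  Li2O: 13.07% × 1000 = 130.7 t
  K2O: 14.15% × 1000 = 141.5 t
Sums-versus-targets review with the batch weights as given, per the basis as stated (every target is met by its sum once rounding is allowed for):
  SrO: 144.2·0.6957 = 100.3 t (target 100.3 t)
  SiO2: 378.7·0.9950 = 376.8 t (target 376.8 t)
  Al2O3: 44.55·0.9960 + 378.7·0.003000 = 45.51 t (target 45.51 t)
  BaO: 264.4·0.7762 = 205.2 t (target 205.2 t)
  Li2O: 327.6·0.3990 = 130.7 t (target 130.7 t)
  K2O: 208.0·0.6803 = 141.5 t (target 141.5 t)
Glass-mass closure: Σ batch − LOI loss = 1000 t (targets for the oxides total 1000 t; stated basis 1000 t — differing by rounding only).
Summing the batch: Σ batch = 1367 t; loss to ignition Σ batch·LOI = 367.4 t; yield, glass over the total, = 73.13%.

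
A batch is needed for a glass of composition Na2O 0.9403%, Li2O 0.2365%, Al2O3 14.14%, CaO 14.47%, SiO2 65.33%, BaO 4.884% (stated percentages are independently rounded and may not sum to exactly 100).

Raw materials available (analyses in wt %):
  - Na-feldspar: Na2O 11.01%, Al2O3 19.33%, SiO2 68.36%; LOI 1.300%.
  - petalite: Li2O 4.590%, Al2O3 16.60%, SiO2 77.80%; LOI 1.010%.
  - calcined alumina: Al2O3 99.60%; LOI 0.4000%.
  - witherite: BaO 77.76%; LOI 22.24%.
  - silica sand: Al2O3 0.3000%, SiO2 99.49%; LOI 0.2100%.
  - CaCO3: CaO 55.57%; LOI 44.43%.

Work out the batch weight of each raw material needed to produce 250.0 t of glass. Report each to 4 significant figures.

Batch per 250.0 t glass:
  Na-feldspar: 21.35 t
  petalite: 12.88 t
  calcined alumina: 28.78 t
  witherite: 15.70 t
  silica sand: 139.4 t
  CaCO3: 65.10 t
Total batch = 283.2 t; LOI loss = 33.23 t; yield = 88.27%

In-progress results are printed rounded to 4 significant digits; each numeric step maintains full precision from first step to last — each reported value is rounded exactly once — derived quantities are carried in full float precision (yield, the totals, ignition loss, six oxide percentages, glass mass) using the weight values for 250.0 t of glass, as given in either problem or answer.
Oxide-by-oxide targets in 250.0 t glass:
  Na2O: 0.9403% × 250.0 = 2.351 t
  Li2O: 0.2365% × 250.0 = 0.5913 t
  Al2O3: 14.14% × 250.0 = 35.35 t
  CaO: 14.47% × 250.0 = 36.17 t
  SiO2: 65.33% × 250.0 = 163.3 t
  BaO: 4.884% × 250.0 = 12.21 t
Per-oxide balance check working from each reported weight, under the basis named above (sums match the target masses within answer rounding):
  Na2O: 21.35·0.1101 = 2.351 t (target 2.351 t)
  Li2O: 12.88·0.04590 = 0.5912 t (target 0.5913 t)
  Al2O3: 21.35·0.1933 + 12.88·0.1660 + 28.78·0.9960 + 139.4·0.003000 = 35.35 t (target 35.35 t)
  CaO: 65.10·0.5557 = 36.18 t (target 36.17 t)
  SiO2: 21.35·0.6836 + 12.88·0.7780 + 139.4·0.9949 = 163.3 t (target 163.3 t)
  BaO: 15.70·0.7776 = 12.21 t (target 12.21 t)
Glass mass check: total charge less LOI = 250.0 t (the Σ of target masses is 250.0 t; the stated basis being 250.0 t — a pure rounding effect).
Whole-batch sum: Σ batch = 283.2 t; LOI removed, Σ of batch·LOI: 33.23 t; yield: glass divided by total = 88.27%.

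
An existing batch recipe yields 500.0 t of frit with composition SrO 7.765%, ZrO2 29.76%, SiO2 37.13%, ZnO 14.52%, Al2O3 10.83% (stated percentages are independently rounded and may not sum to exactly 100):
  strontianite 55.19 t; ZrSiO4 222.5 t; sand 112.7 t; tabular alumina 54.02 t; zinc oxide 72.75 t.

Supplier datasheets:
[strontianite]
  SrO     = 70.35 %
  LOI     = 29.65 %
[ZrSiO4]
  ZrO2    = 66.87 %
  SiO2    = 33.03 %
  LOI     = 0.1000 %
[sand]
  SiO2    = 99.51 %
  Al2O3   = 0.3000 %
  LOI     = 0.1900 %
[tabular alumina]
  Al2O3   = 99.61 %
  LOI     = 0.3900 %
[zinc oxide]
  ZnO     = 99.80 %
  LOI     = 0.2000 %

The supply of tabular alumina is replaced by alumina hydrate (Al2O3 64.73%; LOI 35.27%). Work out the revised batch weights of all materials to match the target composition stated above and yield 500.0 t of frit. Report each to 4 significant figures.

Revised batch per 500.0 t frit:
  strontianite: 55.19 t
  ZrSiO4: 222.5 t
  sand: 112.7 t
  alumina hydrate: 83.13 t
  zinc oxide: 72.75 t
Total batch = 546.3 t; LOI loss = 46.27 t

Mid-chain values are printed rounded to four significant digits in the printout — full float precision is held end to end. Each reported value undergoes a single rounding. The derived quantities are re-derived in exact precision (ignition loss, yield, totals, five oxide percentages, net glass mass) using the weight values on 500.0 t of glass as quoted within problem or answer.
Target masses of each oxide per 500.0 t frit:
  SrO: 7.765% × 500.0 = 38.83 t
  ZrO2: 29.76% × 500.0 = 148.8 t
  SiO2: 37.13% × 500.0 = 185.6 t
  ZnO: 14.52% × 500.0 = 72.60 t
  Al2O3: 10.83% × 500.0 = 54.15 t
Verifying the oxide balance on the weights just shown, per the basis as stated (each sum matches its target mass modulo rounding of the values):
  SrO: 55.19·0.7035 = 38.83 t (target 38.83 t)
  ZrO2: 222.5·0.6687 = 148.8 t (target 148.8 t)
  SiO2: 222.5·0.3303 + 112.7·0.9951 = 185.6 t (target 185.6 t)
  ZnO: 72.75·0.9980 = 72.60 t (target 72.60 t)
  Al2O3: 112.7·0.003000 + 83.13·0.6473 = 54.15 t (target 54.15 t)
Mass balance on the glass: batch Σ − ignition loss = 500.0 t (summing oxide targets gives 500.0 t; versus the stated basis of 500.0 t — a pure rounding effect).
Total batch = Σ batch = 546.3 t; ignition loss, Σ(batch × LOI) = 46.27 t; as yield: glass ÷ batch → 91.53%.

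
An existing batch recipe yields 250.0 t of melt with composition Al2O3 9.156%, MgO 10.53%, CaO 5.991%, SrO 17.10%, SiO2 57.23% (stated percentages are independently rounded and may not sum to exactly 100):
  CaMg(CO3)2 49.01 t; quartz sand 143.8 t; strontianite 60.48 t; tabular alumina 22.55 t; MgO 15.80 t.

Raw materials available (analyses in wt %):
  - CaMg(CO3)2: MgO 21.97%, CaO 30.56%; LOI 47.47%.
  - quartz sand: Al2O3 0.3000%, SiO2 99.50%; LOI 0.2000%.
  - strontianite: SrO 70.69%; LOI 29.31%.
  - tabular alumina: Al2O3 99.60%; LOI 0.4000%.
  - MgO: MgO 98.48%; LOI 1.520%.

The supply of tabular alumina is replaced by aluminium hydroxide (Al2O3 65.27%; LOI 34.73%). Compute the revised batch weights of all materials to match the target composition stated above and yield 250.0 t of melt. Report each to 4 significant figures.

Each numeric step carries full precision all the way through; the intermediate values are printed rounded to 4 significant figures alongside each step — exactly one rounding is applied to each reported value; the derived quantities (ignition loss, the yield, glass mass, the totals, the five compositions) are rebuilt using the weight values at 250.0 t of glass at full float precision, as given in problem or answer.
Target masses of each oxide per 250.0 t melt:
  Al2O3: 9.156% × 250.0 = 22.89 t
  MgO: 10.53% × 250.0 = 26.32 t
  CaO: 5.991% × 250.0 = 14.98 t
  SrO: 17.10% × 250.0 = 42.75 t
  SiO2: 57.23% × 250.0 = 143.1 t
Checking each oxide sum given the weights on record, relative to the basis at hand (target by target, the sums agree up to rounding of the answer):
  Al2O3: 143.8·0.003000 + 34.41·0.6527 = 22.89 t (target 22.89 t)
  MgO: 49.01·0.2197 + 15.80·0.9848 = 26.33 t (target 26.32 t)
  CaO: 49.01·0.3056 = 14.98 t (target 14.98 t)
  SrO: 60.48·0.7069 = 42.75 t (target 42.75 t)
  SiO2: 143.8·0.9950 = 143.1 t (target 143.1 t)
Consistency of the glass mass: total charge less LOI = 250.0 t (oxide target masses add up to 250.0 t; against the stated basis, 250.0 t — a pure rounding effect).
Batch grand total — Σ batch = 303.5 t; LOI removed, Σ of batch·LOI: 53.47 t; yield: glass divided by total = 82.38%.

Revised batch per 250.0 t melt:
  CaMg(CO3)2: 49.01 t
  quartz sand: 143.8 t
  strontianite: 60.48 t
  aluminium hydroxide: 34.41 t
  MgO: 15.80 t
Total batch = 303.5 t; LOI loss = 53.47 t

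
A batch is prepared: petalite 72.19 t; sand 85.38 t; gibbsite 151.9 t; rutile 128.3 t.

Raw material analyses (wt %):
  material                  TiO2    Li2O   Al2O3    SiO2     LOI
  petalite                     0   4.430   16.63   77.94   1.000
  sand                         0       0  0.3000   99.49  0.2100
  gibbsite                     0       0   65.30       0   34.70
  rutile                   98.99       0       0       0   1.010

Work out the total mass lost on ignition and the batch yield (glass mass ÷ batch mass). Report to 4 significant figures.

LOI loss = 54.91 t; glass = 382.9 t; yield = 87.46%

Rounding to 4 significant digits applies to each intermediate as displayed; the whole derivation carries exact precision from first step to last — every reported figure is rounded only once — all derived quantities, which include four oxide percentages, LOI, glass mass, the yield, the totals, are computed in full float precision, as quoted within question or answer, from the weighed amounts at 382.9 t of glass.
Each material's LOI contribution:
  petalite: 72.19 × 0.01000 = 0.7219 t
  sand: 85.38 × 0.002100 = 0.1793 t
  gibbsite: 151.9 × 0.3470 = 52.71 t
  rutile: 128.3 × 0.01010 = 1.296 t
Total LOI = 54.91 t
Glass = batch − LOI = 437.8 − 54.91 = 382.9 t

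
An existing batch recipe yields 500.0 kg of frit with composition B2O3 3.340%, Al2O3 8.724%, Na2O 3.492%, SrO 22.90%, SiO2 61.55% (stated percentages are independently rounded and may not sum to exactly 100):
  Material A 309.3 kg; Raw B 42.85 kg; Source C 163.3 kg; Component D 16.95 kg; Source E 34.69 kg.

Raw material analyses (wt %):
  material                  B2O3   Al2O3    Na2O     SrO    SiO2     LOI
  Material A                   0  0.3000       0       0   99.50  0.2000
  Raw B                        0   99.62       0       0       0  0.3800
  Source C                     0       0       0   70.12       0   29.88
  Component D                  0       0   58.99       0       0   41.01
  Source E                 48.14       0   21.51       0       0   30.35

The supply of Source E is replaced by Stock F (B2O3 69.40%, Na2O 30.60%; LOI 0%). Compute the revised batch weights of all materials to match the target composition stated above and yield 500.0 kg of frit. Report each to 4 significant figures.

Revised batch per 500.0 kg frit:
  Material A: 309.3 kg
  Raw B: 42.85 kg
  Source C: 163.3 kg
  Component D: 17.12 kg
  Stock F: 24.06 kg
Total batch = 556.6 kg; LOI loss = 56.60 kg

Each numeric step maintains exact precision end to end. In-progress results are displayed rounded to four significant digits when written out. Exactly one rounding is applied to every reported number — the derived quantities are re-derived from the batch weights at 500.0 kg of glass in full precision (the totals, net glass mass, ignition loss, the five compositions, the yield), as set out in the problem or answer text.
Per-oxide target masses for 500.0 kg frit:
  B2O3: 3.340% × 500.0 = 16.70 kg
  Al2O3: 8.724% × 500.0 = 43.62 kg
  Na2O: 3.492% × 500.0 = 17.46 kg
  SrO: 22.90% × 500.0 = 114.5 kg
  SiO2: 61.55% × 500.0 = 307.8 kg
Per-oxide balance check from the weights as reported, for the quoted basis mass (every target is met by its sum once rounding is allowed for):
  B2O3: 24.06·0.6940 = 16.70 kg (target 16.70 kg)
  Al2O3: 309.3·0.003000 + 42.85·0.9962 = 43.62 kg (target 43.62 kg)
  Na2O: 17.12·0.5899 + 24.06·0.3060 = 17.46 kg (target 17.46 kg)
  SrO: 163.3·0.7012 = 114.5 kg (target 114.5 kg)
  SiO2: 309.3·0.9950 = 307.8 kg (target 307.8 kg)
Glass-mass bookkeeping: batch Σ − ignition loss = 500.0 kg (summing oxide targets gives 500.0 kg; with the basis standing at 500.0 kg — gaps are rounding artifacts).
Total batch = Σ batch = 556.6 kg; the LOI term Σ batch·LOI equals 56.60 kg; yield, glass over the total, = 89.83%.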